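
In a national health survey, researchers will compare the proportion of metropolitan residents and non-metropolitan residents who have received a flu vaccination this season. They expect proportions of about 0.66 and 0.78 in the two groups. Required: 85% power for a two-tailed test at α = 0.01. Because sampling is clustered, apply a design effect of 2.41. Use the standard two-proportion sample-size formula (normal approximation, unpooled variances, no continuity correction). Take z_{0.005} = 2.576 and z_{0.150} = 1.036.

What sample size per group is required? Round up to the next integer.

n = (z_{α/2} + z_β)² · [p₁(1−p₁) + p₂(1−p₂)] / (p₁ − p₂)²
  = (2.576 + 1.036)² · (0.66·0.34 + 0.78·0.22) / (-0.12)²
  = (3.612)² · (0.2244 + 0.1716) / 0.0144
  = 13.0465 · 0.3960 / 0.0144
  = 358.78
Design effect: 2.41 × 358.78 = 864.66.
Round up → n = 865 per group.

n = 865 per group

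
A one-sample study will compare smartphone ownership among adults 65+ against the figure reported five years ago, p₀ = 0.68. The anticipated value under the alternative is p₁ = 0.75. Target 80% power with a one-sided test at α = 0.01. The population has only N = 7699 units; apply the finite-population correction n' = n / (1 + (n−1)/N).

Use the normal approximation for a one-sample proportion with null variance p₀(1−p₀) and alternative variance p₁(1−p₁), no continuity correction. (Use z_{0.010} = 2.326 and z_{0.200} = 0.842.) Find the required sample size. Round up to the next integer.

n = 407

n = [z_α·√(p₀q₀) + z_β·√(p₁q₁)]² / (p₁ − p₀)²
  = [2.326·√(0.68·0.32) + 0.842·√(0.75·0.25)]² / (0.07)²
  = [2.326·0.4665 + 0.842·0.4330]² / 0.0049
  = [1.4496]² / 0.0049
  = 428.86
Finite-population correction (N = 7699): 428.86 / (1 + (428.86 − 1)/7699) = 406.28.
Round up → n = 407.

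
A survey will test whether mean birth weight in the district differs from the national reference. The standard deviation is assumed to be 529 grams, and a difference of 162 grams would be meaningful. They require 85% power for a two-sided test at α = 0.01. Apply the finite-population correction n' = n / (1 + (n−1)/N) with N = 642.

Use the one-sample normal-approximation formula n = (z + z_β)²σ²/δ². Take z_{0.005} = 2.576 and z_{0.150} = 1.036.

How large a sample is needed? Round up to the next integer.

n = (z_{α/2} + z_β)² · σ² / δ²
  = (2.576 + 1.036)² · 529² / 162²
  = 13.0465 · 279841 / 26244
  = 139.12
Finite-population correction (N = 642): 139.12 / (1 + (139.12 − 1)/642) = 114.49.
Round up → n = 115.

n = 115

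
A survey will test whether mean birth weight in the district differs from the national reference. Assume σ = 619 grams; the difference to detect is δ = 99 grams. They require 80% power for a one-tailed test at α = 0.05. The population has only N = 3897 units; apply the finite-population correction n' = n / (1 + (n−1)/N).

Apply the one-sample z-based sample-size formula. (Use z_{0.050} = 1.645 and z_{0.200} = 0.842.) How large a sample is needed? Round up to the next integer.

n = (z_α + z_β)² · σ² / δ²
  = (1.645 + 0.842)² · 619² / 99²
  = 6.1852 · 383161 / 9801
  = 241.80
Finite-population correction (N = 3897): 241.80 / (1 + (241.80 − 1)/3897) = 227.73.
Round up → n = 228.

n = 228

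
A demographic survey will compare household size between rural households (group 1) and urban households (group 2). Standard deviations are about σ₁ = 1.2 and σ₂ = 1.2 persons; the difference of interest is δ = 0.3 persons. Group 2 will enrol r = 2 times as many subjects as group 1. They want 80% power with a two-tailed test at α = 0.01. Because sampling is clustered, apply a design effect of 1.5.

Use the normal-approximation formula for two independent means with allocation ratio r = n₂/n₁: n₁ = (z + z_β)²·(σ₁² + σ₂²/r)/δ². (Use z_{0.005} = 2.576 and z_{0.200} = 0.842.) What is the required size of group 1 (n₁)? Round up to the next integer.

n₁ = 421

n₁ = (z_{α/2} + z_β)² · (σ₁² + σ₂²/r) / δ²
   = (2.576 + 0.842)² · (1.2² + 1.2²/2) / 0.3²
   = 11.6827 · (1.44 + 0.72) / 0.09
   = 11.6827 · 2.16 / 0.09
   = 280.39
Design effect: 1.5 × 280.39 = 420.58.
Round up → n₁ = 421; n₂ = r·n₁ = 2 × 421 = 842.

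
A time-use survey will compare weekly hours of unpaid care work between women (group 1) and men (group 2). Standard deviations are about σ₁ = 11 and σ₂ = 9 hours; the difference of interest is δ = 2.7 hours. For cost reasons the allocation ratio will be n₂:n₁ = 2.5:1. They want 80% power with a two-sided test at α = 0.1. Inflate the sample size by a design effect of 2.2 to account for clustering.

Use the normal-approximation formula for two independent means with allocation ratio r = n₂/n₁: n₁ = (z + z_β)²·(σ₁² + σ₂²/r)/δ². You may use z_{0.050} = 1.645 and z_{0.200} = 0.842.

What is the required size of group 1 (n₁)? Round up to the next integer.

n₁ = 287

n₁ = (z_{α/2} + z_β)² · (σ₁² + σ₂²/r) / δ²
   = (1.645 + 0.842)² · (11² + 9²/2.5) / 2.7²
   = 6.1852 · (121 + 32.4) / 7.29
   = 6.1852 · 153.4 / 7.29
   = 130.15
Design effect: 2.2 × 130.15 = 286.33.
Round up → n₁ = 287; n₂ = r·n₁ = 2.5 × 287 = 718.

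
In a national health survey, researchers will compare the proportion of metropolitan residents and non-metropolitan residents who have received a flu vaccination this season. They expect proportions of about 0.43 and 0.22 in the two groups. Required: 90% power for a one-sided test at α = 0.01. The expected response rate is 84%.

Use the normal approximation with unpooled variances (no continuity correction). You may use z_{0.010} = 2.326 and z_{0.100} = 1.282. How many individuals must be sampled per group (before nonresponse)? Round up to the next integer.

n = 147 per group

n = (z_α + z_β)² · [p₁(1−p₁) + p₂(1−p₂)] / (p₁ − p₂)²
  = (2.326 + 1.282)² · (0.43·0.57 + 0.22·0.78) / (0.21)²
  = (3.608)² · (0.2451 + 0.1716) / 0.0441
  = 13.0177 · 0.4167 / 0.0441
  = 123.00
Adjust for 84% response: 123.00 / 0.84 = 146.43.
Round up → n = 147 per group.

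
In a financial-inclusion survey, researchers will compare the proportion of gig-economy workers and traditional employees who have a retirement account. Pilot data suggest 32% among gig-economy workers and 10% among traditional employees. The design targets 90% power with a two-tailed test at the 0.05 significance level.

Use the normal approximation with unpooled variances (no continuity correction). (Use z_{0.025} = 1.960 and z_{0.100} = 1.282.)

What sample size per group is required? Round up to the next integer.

n = 67 per group

n = (z_{α/2} + z_β)² · [p₁(1−p₁) + p₂(1−p₂)] / (p₁ − p₂)²
  = (1.960 + 1.282)² · (0.32·0.68 + 0.10·0.90) / (0.22)²
  = (3.242)² · (0.2176 + 0.0900) / 0.0484
  = 10.5106 · 0.3076 / 0.0484
  = 66.80
Round up → n = 67 per group.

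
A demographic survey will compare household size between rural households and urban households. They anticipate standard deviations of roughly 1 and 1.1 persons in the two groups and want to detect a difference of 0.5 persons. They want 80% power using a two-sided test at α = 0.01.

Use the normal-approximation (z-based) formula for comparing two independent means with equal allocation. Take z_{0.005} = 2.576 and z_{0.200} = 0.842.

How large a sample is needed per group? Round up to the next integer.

n = 104 per group

n = (z_{α/2} + z_β)² · (σ₁² + σ₂²) / δ²
  = (2.576 + 0.842)² · (1² + 1.1² = 2.21) / 0.5²
  = 11.6827 · 2.21 / 0.25
  = 103.28
Round up → n = 104 per group.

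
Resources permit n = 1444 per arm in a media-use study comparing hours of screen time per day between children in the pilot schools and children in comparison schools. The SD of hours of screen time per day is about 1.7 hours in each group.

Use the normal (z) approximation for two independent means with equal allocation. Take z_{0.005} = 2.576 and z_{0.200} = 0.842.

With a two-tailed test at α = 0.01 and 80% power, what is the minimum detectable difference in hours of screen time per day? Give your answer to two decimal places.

δ = (z_{α/2} + z_β) · √((σ₁²+σ₂²)/n)
  = (2.576 + 0.842) · √(5.78/1444)
  = 3.418 · √0.004
  = 3.418 · 0.0633
  = 0.2162

Minimum detectable difference ≈ 0.22 hours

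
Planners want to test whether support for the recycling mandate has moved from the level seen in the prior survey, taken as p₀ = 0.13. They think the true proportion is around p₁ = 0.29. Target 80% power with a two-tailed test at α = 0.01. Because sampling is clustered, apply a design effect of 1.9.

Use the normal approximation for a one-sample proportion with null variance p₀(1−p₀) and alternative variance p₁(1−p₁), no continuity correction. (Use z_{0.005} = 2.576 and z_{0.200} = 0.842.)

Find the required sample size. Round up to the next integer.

n = 116

n = [z_{α/2}·√(p₀q₀) + z_β·√(p₁q₁)]² / (p₁ − p₀)²
  = [2.576·√(0.13·0.87) + 0.842·√(0.29·0.71)]² / (0.16)²
  = [2.576·0.3363 + 0.842·0.4538]² / 0.0256
  = [1.2484]² / 0.0256
  = 60.88
Design effect: 1.9 × 60.88 = 115.67.
Round up → n = 116.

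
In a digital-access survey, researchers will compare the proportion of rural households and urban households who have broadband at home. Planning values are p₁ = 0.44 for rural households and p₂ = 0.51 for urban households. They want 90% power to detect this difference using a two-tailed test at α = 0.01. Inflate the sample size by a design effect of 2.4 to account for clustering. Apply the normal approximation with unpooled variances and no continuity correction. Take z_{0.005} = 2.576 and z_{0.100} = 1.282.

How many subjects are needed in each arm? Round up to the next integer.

n = 3619 per group

n = (z_{α/2} + z_β)² · [p₁(1−p₁) + p₂(1−p₂)] / (p₁ − p₂)²
  = (2.576 + 1.282)² · (0.44·0.56 + 0.51·0.49) / (-0.07)²
  = (3.858)² · (0.2464 + 0.2499) / 0.0049
  = 14.8842 · 0.4963 / 0.0049
  = 1507.55
Design effect: 2.4 × 1507.55 = 3618.13.
Round up → n = 3619 per group.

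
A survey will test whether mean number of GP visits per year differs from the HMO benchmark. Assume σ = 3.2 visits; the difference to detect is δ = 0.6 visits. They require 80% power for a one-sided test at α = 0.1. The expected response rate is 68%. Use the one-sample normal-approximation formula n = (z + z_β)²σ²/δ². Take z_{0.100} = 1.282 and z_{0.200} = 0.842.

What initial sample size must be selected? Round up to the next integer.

n = (z_α + z_β)² · σ² / δ²
  = (1.282 + 0.842)² · 3.2² / 0.6²
  = 4.5114 · 10.24 / 0.36
  = 128.32
Adjust for 68% response: 128.32 / 0.68 = 188.71.
Round up → n = 189.

n = 189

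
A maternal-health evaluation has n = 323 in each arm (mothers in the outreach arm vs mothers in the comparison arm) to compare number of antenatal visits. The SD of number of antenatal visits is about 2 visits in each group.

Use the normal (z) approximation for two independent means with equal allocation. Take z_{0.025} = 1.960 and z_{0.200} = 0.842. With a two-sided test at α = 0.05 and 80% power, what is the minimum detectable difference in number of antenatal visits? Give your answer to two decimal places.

δ = (z_{α/2} + z_β) · √((σ₁²+σ₂²)/n)
  = (1.960 + 0.842) · √(8/323)
  = 2.802 · √0.02477
  = 2.802 · 0.1574
  = 0.4410

Minimum detectable difference ≈ 0.44 visits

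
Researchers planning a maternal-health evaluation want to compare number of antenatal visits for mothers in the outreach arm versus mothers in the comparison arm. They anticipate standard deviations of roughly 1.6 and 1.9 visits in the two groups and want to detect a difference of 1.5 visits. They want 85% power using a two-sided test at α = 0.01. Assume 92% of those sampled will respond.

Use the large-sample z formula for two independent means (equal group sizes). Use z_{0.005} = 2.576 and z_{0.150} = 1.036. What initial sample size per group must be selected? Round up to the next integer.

n = (z_{α/2} + z_β)² · (σ₁² + σ₂²) / δ²
  = (2.576 + 1.036)² · (1.6² + 1.9² = 6.17) / 1.5²
  = 13.0465 · 6.17 / 2.25
  = 35.78
Adjust for 92% response: 35.78 / 0.92 = 38.89.
Round up → n = 39 per group.

n = 39 per group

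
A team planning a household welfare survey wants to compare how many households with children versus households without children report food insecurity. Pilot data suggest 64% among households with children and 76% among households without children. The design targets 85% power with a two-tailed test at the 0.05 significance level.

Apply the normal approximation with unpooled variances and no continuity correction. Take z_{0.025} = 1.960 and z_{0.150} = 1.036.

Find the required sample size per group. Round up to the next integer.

n = (z_{α/2} + z_β)² · [p₁(1−p₁) + p₂(1−p₂)] / (p₁ − p₂)²
  = (1.960 + 1.036)² · (0.64·0.36 + 0.76·0.24) / (-0.12)²
  = (2.996)² · (0.2304 + 0.1824) / 0.0144
  = 8.9760 · 0.4128 / 0.0144
  = 257.31
Round up → n = 258 per group.

n = 258 per group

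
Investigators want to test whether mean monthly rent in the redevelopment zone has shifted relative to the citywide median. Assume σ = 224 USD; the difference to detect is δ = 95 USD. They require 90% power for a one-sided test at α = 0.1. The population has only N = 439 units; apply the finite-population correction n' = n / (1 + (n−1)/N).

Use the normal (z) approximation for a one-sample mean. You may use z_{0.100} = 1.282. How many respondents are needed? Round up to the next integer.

n = 34

n = (z_α + z_β)² · σ² / δ²
  = (1.282 + 1.282)² · 224² / 95²
  = 6.5741 · 50176 / 9025
  = 36.55
Finite-population correction (N = 439): 36.55 / (1 + (36.55 − 1)/439) = 33.81.
Round up → n = 34.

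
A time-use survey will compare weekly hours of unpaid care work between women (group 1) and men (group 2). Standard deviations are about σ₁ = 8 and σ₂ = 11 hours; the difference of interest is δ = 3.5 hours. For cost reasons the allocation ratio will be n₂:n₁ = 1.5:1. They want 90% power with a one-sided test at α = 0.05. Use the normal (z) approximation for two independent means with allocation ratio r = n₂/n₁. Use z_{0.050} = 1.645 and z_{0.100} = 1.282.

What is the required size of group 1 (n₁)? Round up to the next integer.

n₁ = (z_α + z_β)² · (σ₁² + σ₂²/r) / δ²
   = (1.645 + 1.282)² · (8² + 11²/1.5) / 3.5²
   = 8.5673 · (64 + 80.6667) / 12.25
   = 8.5673 · 144.6667 / 12.25
   = 101.18
Round up → n₁ = 102; n₂ = r·n₁ = 1.5 × 102 = 153.

n₁ = 102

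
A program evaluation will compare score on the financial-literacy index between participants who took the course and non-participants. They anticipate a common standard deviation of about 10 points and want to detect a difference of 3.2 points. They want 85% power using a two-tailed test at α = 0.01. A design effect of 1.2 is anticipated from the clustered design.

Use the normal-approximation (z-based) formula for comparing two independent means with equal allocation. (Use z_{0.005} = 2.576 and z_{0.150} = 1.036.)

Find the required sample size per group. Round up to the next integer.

n = (z_{α/2} + z_β)² · (σ₁² + σ₂²) / δ²
  = (2.576 + 1.036)² · (2·10² = 200) / 3.2²
  = 13.0465 · 200 / 10.24
  = 254.82
Design effect: 1.2 × 254.82 = 305.78.
Round up → n = 306 per group.

n = 306 per group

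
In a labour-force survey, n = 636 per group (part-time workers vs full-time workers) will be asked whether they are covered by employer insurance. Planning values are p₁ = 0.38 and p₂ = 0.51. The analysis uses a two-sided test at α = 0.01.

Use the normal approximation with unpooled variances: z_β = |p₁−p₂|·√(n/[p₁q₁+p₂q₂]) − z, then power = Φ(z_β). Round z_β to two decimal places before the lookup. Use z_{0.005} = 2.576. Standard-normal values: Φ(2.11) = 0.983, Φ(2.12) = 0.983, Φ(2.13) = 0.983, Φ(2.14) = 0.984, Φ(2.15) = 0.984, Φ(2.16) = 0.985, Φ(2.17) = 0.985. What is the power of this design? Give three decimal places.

z_β = |p₁−p₂|·√(n/[p₁q₁+p₂q₂]) − z_{α/2}
    = 0.13 · √(636/0.4855) − 2.576
    = 0.13 · 36.1938 − 2.576
    = 4.7052 − 2.576 = 2.1292 → 2.13
Power = Φ(2.13) = 0.983.

Power ≈ 0.983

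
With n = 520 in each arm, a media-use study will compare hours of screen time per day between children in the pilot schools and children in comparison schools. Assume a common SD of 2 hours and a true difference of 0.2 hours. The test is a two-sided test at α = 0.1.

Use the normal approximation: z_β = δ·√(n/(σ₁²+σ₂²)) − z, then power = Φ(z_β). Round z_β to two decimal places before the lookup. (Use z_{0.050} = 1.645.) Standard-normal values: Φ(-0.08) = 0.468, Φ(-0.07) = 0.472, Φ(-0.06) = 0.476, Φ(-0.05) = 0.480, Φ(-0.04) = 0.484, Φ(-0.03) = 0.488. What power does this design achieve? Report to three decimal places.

Power ≈ 0.488

z_β = δ·√(n/(σ₁²+σ₂²)) − z_{α/2}
    = 0.2 · √(520/8) − 1.645
    = 0.2 · 8.06226 − 1.645
    = 1.6125 − 1.645 = -0.0325 → -0.03
Power = Φ(-0.03) = 0.488.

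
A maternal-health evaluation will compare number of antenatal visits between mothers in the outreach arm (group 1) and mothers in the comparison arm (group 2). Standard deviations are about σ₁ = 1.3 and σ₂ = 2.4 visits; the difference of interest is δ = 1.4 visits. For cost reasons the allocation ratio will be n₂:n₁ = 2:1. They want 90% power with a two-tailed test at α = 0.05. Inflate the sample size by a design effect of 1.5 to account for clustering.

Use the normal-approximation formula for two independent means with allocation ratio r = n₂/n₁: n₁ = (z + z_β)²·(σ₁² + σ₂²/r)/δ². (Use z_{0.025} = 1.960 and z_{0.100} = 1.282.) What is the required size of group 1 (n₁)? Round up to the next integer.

n₁ = 37

n₁ = (z_{α/2} + z_β)² · (σ₁² + σ₂²/r) / δ²
   = (1.960 + 1.282)² · (1.3² + 2.4²/2) / 1.4²
   = 10.5106 · (1.69 + 2.88) / 1.96
   = 10.5106 · 4.57 / 1.96
   = 24.51
Design effect: 1.5 × 24.51 = 36.76.
Round up → n₁ = 37; n₂ = r·n₁ = 2 × 37 = 74.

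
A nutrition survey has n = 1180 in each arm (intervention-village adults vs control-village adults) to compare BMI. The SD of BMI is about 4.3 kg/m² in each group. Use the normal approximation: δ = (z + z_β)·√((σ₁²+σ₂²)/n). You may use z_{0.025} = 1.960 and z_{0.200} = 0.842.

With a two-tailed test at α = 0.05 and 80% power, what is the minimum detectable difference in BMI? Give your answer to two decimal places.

Minimum detectable difference ≈ 0.50 kg/m²

δ = (z_{α/2} + z_β) · √((σ₁²+σ₂²)/n)
  = (1.960 + 0.842) · √(36.98/1180)
  = 2.802 · √0.03134
  = 2.802 · 0.1770
  = 0.4960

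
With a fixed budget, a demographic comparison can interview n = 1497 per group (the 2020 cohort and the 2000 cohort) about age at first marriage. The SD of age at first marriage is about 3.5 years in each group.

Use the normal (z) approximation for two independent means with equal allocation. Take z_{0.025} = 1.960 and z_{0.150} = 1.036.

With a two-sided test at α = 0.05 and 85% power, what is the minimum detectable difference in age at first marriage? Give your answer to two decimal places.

Minimum detectable difference ≈ 0.38 years

δ = (z_{α/2} + z_β) · √((σ₁²+σ₂²)/n)
  = (1.960 + 1.036) · √(24.5/1497)
  = 2.996 · √0.01637
  = 2.996 · 0.1279
  = 0.3833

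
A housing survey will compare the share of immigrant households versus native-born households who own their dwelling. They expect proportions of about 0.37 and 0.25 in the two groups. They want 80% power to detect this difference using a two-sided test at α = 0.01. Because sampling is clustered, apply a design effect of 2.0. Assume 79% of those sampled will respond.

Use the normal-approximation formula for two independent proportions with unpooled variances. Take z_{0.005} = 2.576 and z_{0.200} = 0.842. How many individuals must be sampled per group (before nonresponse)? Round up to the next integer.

n = (z_{α/2} + z_β)² · [p₁(1−p₁) + p₂(1−p₂)] / (p₁ − p₂)²
  = (2.576 + 0.842)² · (0.37·0.63 + 0.25·0.75) / (0.12)²
  = (3.418)² · (0.2331 + 0.1875) / 0.0144
  = 11.6827 · 0.4206 / 0.0144
  = 341.23
Design effect: 2.0 × 341.23 = 682.47.
Adjust for 79% response: 682.47 / 0.79 = 863.88.
Round up → n = 864 per group.

n = 864 per group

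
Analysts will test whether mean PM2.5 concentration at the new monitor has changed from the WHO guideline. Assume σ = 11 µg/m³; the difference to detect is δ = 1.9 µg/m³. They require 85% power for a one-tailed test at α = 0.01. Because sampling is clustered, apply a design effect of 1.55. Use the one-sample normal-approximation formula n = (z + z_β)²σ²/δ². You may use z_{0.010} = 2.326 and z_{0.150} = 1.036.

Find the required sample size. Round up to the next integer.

n = (z_α + z_β)² · σ² / δ²
  = (2.326 + 1.036)² · 11² / 1.9²
  = 11.3030 · 121 / 3.61
  = 378.86
Design effect: 1.55 × 378.86 = 587.23.
Round up → n = 588.

n = 588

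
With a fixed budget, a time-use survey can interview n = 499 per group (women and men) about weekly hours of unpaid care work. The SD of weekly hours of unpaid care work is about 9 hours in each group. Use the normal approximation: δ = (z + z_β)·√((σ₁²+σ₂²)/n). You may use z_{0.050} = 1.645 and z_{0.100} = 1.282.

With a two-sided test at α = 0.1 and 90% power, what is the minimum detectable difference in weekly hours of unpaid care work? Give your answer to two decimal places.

δ = (z_{α/2} + z_β) · √((σ₁²+σ₂²)/n)
  = (1.645 + 1.282) · √(162/499)
  = 2.927 · √0.32465
  = 2.927 · 0.5698
  = 1.6677

Minimum detectable difference ≈ 1.67 hours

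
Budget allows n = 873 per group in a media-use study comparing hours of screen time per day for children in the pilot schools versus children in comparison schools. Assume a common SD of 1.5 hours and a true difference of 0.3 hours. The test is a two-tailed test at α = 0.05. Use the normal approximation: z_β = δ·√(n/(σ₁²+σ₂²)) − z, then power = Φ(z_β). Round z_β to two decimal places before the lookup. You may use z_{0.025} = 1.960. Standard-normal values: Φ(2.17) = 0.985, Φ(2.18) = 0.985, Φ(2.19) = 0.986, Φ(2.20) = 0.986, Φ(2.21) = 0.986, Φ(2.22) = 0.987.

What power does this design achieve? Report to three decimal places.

Power ≈ 0.987

z_β = δ·√(n/(σ₁²+σ₂²)) − z_{α/2}
    = 0.3 · √(873/4.5) − 1.960
    = 0.3 · 13.92839 − 1.960
    = 4.1785 − 1.960 = 2.2185 → 2.22
Power = Φ(2.22) = 0.987.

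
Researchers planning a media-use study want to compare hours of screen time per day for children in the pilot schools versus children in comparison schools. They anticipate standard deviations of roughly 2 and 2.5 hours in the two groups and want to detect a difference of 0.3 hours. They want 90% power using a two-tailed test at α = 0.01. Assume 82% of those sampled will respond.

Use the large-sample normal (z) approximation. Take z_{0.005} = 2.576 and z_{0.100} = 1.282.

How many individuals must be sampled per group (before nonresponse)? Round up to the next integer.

n = (z_{α/2} + z_β)² · (σ₁² + σ₂²) / δ²
  = (2.576 + 1.282)² · (2² + 2.5² = 10.25) / 0.3²
  = 14.8842 · 10.25 / 0.09
  = 1695.14
Adjust for 82% response: 1695.14 / 0.82 = 2067.25.
Round up → n = 2068 per group.

n = 2068 per group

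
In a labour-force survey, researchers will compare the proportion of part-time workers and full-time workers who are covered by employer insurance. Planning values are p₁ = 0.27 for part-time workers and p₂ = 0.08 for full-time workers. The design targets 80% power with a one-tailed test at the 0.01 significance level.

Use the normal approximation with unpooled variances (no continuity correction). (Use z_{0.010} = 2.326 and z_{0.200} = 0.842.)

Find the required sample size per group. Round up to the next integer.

n = 76 per group

n = (z_α + z_β)² · [p₁(1−p₁) + p₂(1−p₂)] / (p₁ − p₂)²
  = (2.326 + 0.842)² · (0.27·0.73 + 0.08·0.92) / (0.19)²
  = (3.168)² · (0.1971 + 0.0736) / 0.0361
  = 10.0362 · 0.2707 / 0.0361
  = 75.26
Round up → n = 76 per group.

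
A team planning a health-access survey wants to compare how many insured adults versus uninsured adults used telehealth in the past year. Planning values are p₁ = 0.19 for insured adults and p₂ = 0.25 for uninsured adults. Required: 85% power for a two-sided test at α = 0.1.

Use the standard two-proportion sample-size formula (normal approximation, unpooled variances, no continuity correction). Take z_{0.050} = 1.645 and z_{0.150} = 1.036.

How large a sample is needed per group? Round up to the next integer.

n = 682 per group

n = (z_{α/2} + z_β)² · [p₁(1−p₁) + p₂(1−p₂)] / (p₁ − p₂)²
  = (1.645 + 1.036)² · (0.19·0.81 + 0.25·0.75) / (-0.06)²
  = (2.681)² · (0.1539 + 0.1875) / 0.0036
  = 7.1878 · 0.3414 / 0.0036
  = 681.64
Round up → n = 682 per group.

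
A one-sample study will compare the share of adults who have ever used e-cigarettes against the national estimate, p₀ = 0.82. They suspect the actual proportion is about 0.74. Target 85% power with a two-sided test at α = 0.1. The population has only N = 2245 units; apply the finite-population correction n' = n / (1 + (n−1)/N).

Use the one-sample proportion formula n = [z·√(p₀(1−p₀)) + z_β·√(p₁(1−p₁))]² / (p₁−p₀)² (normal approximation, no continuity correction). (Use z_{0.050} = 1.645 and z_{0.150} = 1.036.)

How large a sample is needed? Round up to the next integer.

n = 171

n = [z_{α/2}·√(p₀q₀) + z_β·√(p₁q₁)]² / (p₁ − p₀)²
  = [1.645·√(0.82·0.18) + 1.036·√(0.74·0.26)]² / (-0.08)²
  = [1.645·0.3842 + 1.036·0.4386]² / 0.0064
  = [1.0864]² / 0.0064
  = 184.42
Finite-population correction (N = 2245): 184.42 / (1 + (184.42 − 1)/2245) = 170.49.
Round up → n = 171.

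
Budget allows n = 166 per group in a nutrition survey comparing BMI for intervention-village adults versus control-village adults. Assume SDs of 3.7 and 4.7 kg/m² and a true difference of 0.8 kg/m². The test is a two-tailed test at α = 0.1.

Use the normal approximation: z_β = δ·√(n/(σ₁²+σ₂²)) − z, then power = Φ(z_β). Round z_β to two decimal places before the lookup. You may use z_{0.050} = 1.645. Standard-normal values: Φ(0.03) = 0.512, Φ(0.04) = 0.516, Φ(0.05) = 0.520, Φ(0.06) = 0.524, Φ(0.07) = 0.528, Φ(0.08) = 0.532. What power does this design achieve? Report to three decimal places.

Power ≈ 0.532

z_β = δ·√(n/(σ₁²+σ₂²)) − z_{α/2}
    = 0.8 · √(166/35.78) − 1.645
    = 0.8 · 2.15394 − 1.645
    = 1.7232 − 1.645 = 0.0782 → 0.08
Power = Φ(0.08) = 0.532.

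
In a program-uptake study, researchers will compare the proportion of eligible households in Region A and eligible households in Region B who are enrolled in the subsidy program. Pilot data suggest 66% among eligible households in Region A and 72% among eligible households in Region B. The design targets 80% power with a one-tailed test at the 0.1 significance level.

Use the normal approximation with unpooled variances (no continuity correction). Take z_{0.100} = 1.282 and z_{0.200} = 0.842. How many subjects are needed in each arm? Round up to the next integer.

n = 534 per group

n = (z_α + z_β)² · [p₁(1−p₁) + p₂(1−p₂)] / (p₁ − p₂)²
  = (1.282 + 0.842)² · (0.66·0.34 + 0.72·0.28) / (-0.06)²
  = (2.124)² · (0.2244 + 0.2016) / 0.0036
  = 4.5114 · 0.4260 / 0.0036
  = 533.85
Round up → n = 534 per group.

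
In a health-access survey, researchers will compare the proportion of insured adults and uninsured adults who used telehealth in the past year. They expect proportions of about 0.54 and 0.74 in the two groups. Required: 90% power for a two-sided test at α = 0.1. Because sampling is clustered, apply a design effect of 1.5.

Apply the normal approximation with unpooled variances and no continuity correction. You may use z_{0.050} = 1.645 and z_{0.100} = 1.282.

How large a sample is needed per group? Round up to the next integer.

n = (z_{α/2} + z_β)² · [p₁(1−p₁) + p₂(1−p₂)] / (p₁ − p₂)²
  = (1.645 + 1.282)² · (0.54·0.46 + 0.74·0.26) / (-0.20)²
  = (2.927)² · (0.2484 + 0.1924) / 0.0400
  = 8.5673 · 0.4408 / 0.0400
  = 94.41
Design effect: 1.5 × 94.41 = 141.62.
Round up → n = 142 per group.

n = 142 per group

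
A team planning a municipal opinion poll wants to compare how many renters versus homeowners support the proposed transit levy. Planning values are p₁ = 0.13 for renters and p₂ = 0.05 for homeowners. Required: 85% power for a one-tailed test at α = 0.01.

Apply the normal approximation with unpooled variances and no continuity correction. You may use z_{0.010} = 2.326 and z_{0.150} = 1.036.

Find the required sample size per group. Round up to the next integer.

n = (z_α + z_β)² · [p₁(1−p₁) + p₂(1−p₂)] / (p₁ − p₂)²
  = (2.326 + 1.036)² · (0.13·0.87 + 0.05·0.95) / (0.08)²
  = (3.362)² · (0.1131 + 0.0475) / 0.0064
  = 11.3030 · 0.1606 / 0.0064
  = 283.64
Round up → n = 284 per group.

n = 284 per group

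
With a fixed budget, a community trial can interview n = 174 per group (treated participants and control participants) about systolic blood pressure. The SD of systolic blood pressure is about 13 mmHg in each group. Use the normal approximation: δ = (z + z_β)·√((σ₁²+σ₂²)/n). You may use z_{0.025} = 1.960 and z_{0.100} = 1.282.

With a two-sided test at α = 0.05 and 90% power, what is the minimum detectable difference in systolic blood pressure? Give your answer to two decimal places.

Minimum detectable difference ≈ 4.52 mmHg

δ = (z_{α/2} + z_β) · √((σ₁²+σ₂²)/n)
  = (1.960 + 1.282) · √(338/174)
  = 3.242 · √1.9425
  = 3.242 · 1.3937
  = 4.5185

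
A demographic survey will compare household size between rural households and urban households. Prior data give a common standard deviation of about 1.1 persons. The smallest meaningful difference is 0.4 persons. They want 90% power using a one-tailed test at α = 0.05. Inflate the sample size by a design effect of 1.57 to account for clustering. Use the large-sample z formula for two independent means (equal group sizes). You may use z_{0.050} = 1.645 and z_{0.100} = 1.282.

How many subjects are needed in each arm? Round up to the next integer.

n = 204 per group

n = (z_α + z_β)² · (σ₁² + σ₂²) / δ²
  = (1.645 + 1.282)² · (2·1.1² = 2.42) / 0.4²
  = 8.5673 · 2.42 / 0.16
  = 129.58
Design effect: 1.57 × 129.58 = 203.44.
Round up → n = 204 per group.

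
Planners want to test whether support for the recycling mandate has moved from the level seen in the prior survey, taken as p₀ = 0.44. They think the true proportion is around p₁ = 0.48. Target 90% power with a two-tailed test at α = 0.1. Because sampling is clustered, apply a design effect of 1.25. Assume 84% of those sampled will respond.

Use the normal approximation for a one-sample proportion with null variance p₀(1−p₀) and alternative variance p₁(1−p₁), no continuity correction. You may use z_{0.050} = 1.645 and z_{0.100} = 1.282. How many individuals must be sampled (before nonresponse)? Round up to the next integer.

n = [z_{α/2}·√(p₀q₀) + z_β·√(p₁q₁)]² / (p₁ − p₀)²
  = [1.645·√(0.44·0.56) + 1.282·√(0.48·0.52)]² / (0.04)²
  = [1.645·0.4964 + 1.282·0.4996]² / 0.0016
  = [1.4570]² / 0.0016
  = 1326.86
Design effect: 1.25 × 1326.86 = 1658.57.
Adjust for 84% response: 1658.57 / 0.84 = 1974.49.
Round up → n = 1975.

n = 1975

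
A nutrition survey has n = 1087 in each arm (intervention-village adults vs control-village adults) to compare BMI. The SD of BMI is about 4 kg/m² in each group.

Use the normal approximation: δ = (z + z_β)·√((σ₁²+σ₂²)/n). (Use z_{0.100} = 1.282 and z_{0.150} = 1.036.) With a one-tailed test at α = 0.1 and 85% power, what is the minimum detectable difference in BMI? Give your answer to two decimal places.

Minimum detectable difference ≈ 0.40 kg/m²

δ = (z_α + z_β) · √((σ₁²+σ₂²)/n)
  = (1.282 + 1.036) · √(32/1087)
  = 2.318 · √0.02944
  = 2.318 · 0.1716
  = 0.3977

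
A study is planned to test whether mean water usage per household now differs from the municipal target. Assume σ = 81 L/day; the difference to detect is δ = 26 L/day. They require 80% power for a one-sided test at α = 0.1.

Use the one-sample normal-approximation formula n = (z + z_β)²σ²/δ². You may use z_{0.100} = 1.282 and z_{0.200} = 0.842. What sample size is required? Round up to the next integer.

n = 44

n = (z_α + z_β)² · σ² / δ²
  = (1.282 + 0.842)² · 81² / 26²
  = 4.5114 · 6561 / 676
  = 43.79
Round up → n = 44.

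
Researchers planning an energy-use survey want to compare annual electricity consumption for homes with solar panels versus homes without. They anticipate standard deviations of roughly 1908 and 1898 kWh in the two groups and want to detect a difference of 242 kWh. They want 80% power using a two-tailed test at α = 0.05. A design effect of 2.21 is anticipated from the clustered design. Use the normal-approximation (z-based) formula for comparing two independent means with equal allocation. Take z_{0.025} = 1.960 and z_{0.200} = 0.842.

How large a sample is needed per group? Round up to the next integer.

n = (z_{α/2} + z_β)² · (σ₁² + σ₂²) / δ²
  = (1.960 + 0.842)² · (1908² + 1898² = 7242868) / 242²
  = 7.8512 · 7242868 / 58564
  = 970.99
Design effect: 2.21 × 970.99 = 2145.89.
Round up → n = 2146 per group.

n = 2146 per group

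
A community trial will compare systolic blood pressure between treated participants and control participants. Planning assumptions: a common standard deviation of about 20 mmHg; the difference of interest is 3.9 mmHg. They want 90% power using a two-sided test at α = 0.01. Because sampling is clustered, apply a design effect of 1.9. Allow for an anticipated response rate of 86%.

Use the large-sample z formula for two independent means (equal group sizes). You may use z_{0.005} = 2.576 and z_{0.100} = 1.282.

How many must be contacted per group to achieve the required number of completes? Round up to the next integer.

n = (z_{α/2} + z_β)² · (σ₁² + σ₂²) / δ²
  = (2.576 + 1.282)² · (2·20² = 800) / 3.9²
  = 14.8842 · 800 / 15.21
  = 782.86
Design effect: 1.9 × 782.86 = 1487.44.
Adjust for 86% response: 1487.44 / 0.86 = 1729.58.
Round up → n = 1730 per group.

n = 1730 per group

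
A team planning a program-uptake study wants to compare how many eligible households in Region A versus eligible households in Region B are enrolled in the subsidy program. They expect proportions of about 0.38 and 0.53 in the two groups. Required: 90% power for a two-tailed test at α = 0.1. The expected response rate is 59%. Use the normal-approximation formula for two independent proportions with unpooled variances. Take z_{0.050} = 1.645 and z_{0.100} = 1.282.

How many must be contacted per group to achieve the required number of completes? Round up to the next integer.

n = 313 per group

n = (z_{α/2} + z_β)² · [p₁(1−p₁) + p₂(1−p₂)] / (p₁ − p₂)²
  = (1.645 + 1.282)² · (0.38·0.62 + 0.53·0.47) / (-0.15)²
  = (2.927)² · (0.2356 + 0.2491) / 0.0225
  = 8.5673 · 0.4847 / 0.0225
  = 184.56
Adjust for 59% response: 184.56 / 0.59 = 312.81.
Round up → n = 313 per group.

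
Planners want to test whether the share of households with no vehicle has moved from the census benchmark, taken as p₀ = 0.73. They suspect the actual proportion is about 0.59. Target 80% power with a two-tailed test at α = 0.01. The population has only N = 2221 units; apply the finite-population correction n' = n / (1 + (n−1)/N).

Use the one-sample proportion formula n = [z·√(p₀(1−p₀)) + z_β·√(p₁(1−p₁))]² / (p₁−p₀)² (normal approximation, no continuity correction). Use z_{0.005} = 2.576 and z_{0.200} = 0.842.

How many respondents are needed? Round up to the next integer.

n = [z_{α/2}·√(p₀q₀) + z_β·√(p₁q₁)]² / (p₁ − p₀)²
  = [2.576·√(0.73·0.27) + 0.842·√(0.59·0.41)]² / (-0.14)²
  = [2.576·0.4440 + 0.842·0.4918]² / 0.0196
  = [1.5578]² / 0.0196
  = 123.81
Finite-population correction (N = 2221): 123.81 / (1 + (123.81 − 1)/2221) = 117.32.
Round up → n = 118.

n = 118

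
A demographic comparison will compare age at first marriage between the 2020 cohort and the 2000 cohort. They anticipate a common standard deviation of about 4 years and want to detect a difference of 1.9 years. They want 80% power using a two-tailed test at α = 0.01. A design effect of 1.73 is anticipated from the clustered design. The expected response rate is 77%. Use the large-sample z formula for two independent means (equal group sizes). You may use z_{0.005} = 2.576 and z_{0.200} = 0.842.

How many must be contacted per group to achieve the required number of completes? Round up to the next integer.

n = (z_{α/2} + z_β)² · (σ₁² + σ₂²) / δ²
  = (2.576 + 0.842)² · (2·4² = 32) / 1.9²
  = 11.6827 · 32 / 3.61
  = 103.56
Design effect: 1.73 × 103.56 = 179.16.
Adjust for 77% response: 179.16 / 0.77 = 232.67.
Round up → n = 233 per group.

n = 233 per group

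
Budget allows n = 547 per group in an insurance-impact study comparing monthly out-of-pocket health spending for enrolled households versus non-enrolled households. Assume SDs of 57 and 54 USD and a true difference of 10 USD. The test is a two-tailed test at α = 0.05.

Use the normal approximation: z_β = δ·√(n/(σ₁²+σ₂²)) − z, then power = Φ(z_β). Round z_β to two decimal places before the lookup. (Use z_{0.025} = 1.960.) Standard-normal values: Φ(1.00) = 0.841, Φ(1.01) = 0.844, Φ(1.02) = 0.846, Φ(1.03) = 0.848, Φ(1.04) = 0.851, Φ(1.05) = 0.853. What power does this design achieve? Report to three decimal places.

Power ≈ 0.846

z_β = δ·√(n/(σ₁²+σ₂²)) − z_{α/2}
    = 10 · √(547/6165) − 1.960
    = 10 · 0.29787 − 1.960
    = 2.9787 − 1.960 = 1.0187 → 1.02
Power = Φ(1.02) = 0.846.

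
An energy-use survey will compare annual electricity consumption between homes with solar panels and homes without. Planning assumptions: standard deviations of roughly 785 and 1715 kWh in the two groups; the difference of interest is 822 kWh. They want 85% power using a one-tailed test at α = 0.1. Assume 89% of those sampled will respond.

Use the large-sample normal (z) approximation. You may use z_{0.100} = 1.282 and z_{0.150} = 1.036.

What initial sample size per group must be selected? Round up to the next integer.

n = 32 per group

n = (z_α + z_β)² · (σ₁² + σ₂²) / δ²
  = (1.282 + 1.036)² · (785² + 1715² = 3557450) / 822²
  = 5.3731 · 3557450 / 675684
  = 28.29
Adjust for 89% response: 28.29 / 0.89 = 31.79.
Round up → n = 32 per group.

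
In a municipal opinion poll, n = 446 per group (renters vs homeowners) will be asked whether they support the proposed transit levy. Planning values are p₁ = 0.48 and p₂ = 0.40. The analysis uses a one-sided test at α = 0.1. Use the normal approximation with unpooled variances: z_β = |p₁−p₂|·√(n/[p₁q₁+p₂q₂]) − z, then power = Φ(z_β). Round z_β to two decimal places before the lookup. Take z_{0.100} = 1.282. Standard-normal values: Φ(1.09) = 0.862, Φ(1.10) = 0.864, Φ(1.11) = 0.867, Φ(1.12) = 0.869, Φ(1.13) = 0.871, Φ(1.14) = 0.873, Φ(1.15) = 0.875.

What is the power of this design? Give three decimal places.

Power ≈ 0.871

z_β = |p₁−p₂|·√(n/[p₁q₁+p₂q₂]) − z_α
    = 0.08 · √(446/0.4896) − 1.282
    = 0.08 · 30.1819 − 1.282
    = 2.4146 − 1.282 = 1.1326 → 1.13
Power = Φ(1.13) = 0.871.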